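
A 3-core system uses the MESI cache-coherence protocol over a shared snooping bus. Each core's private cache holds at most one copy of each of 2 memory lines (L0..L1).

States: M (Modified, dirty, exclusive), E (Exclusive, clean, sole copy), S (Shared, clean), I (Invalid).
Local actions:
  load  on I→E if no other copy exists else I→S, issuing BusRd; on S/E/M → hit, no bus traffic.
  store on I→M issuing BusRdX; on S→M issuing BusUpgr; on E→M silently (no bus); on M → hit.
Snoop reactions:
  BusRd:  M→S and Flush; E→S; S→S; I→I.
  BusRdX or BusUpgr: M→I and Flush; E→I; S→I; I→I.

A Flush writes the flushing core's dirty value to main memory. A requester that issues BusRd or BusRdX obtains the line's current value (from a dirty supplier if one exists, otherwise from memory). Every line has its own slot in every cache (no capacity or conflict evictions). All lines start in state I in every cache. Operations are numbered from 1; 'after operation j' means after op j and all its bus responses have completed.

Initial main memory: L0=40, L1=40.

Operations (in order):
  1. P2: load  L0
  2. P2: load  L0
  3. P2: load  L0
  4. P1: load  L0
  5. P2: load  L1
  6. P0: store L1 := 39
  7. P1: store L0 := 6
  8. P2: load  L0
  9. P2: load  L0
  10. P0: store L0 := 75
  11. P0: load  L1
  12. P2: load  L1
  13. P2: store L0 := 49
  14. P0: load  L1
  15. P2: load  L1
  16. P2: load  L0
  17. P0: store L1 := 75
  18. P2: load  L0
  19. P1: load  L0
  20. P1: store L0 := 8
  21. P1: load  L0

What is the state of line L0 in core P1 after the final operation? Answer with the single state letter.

[1] P2: load  L0 | P0:I, P1:I, P2:E(40) | bus: BusRd
[2] P2: load  L0 | P0:I, P1:I, P2:E(40) | bus: none
[3] P2: load  L0 | P0:I, P1:I, P2:E(40) | bus: none
[4] P1: load  L0 | P0:I, P1:S(40), P2:S(40) | bus: BusRd
[5] P2: load  L1 | P0:I, P1:I, P2:E(40) | bus: BusRd
[6] P0: store L1 := 39 | P0:M(39), P1:I, P2:I | bus: BusRdX
[7] P1: store L0 := 6 | P0:I, P1:M(6), P2:I | bus: BusUpgr
[8] P2: load  L0 | P0:I, P1:S(6), P2:S(6) | bus: BusRd,Flush
[9] P2: load  L0 | P0:I, P1:S(6), P2:S(6) | bus: none
[10] P0: store L0 := 75 | P0:M(75), P1:I, P2:I | bus: BusRdX
[11] P0: load  L1 | P0:M(39), P1:I, P2:I | bus: none
[12] P2: load  L1 | P0:S(39), P1:I, P2:S(39) | bus: BusRd,Flush
[13] P2: store L0 := 49 | P0:I, P1:I, P2:M(49) | bus: BusRdX,Flush
[14] P0: load  L1 | P0:S(39), P1:I, P2:S(39) | bus: none
[15] P2: load  L1 | P0:S(39), P1:I, P2:S(39) | bus: none
[16] P2: load  L0 | P0:I, P1:I, P2:M(49) | bus: none
[17] P0: store L1 := 75 | P0:M(75), P1:I, P2:I | bus: BusUpgr
[18] P2: load  L0 | P0:I, P1:I, P2:M(49) | bus: none
[19] P1: load  L0 | P0:I, P1:S(49), P2:S(49) | bus: BusRd,Flush
[20] P1: store L0 := 8 | P0:I, P1:M(8), P2:I | bus: BusUpgr
[21] P1: load  L0 | P0:I, P1:M(8), P2:I | bus: none

state = M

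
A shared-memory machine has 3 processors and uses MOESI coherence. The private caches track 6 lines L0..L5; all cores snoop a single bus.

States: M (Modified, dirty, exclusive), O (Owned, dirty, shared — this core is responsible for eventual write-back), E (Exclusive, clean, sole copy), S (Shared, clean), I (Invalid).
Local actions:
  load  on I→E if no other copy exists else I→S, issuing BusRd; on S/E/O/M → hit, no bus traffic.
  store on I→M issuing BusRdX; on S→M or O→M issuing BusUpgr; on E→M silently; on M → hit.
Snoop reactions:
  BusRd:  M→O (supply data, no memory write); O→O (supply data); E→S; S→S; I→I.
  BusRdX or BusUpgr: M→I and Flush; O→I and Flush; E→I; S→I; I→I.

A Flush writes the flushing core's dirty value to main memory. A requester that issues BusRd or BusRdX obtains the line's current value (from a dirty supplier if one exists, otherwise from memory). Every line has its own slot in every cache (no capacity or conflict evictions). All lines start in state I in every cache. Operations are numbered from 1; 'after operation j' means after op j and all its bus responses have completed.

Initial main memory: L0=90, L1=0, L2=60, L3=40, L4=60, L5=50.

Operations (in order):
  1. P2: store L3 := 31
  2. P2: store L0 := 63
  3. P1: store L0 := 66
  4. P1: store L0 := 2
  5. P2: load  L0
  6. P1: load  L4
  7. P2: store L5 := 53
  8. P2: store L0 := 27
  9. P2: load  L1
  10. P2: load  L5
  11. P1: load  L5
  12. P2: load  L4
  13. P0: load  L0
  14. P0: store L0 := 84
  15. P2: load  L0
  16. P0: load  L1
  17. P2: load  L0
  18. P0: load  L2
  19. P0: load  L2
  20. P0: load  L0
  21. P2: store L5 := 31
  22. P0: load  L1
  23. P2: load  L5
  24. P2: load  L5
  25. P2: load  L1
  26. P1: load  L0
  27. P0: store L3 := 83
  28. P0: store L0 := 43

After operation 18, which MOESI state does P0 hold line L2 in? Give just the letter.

  op1 P2: store L3 := 31 → I/I/M on L3; bus BusRdX; mem=40
  op2 P2: store L0 := 63 → I/I/M on L0; bus BusRdX; mem=90
  op3 P1: store L0 := 66 → I/M/I on L0; bus BusRdX Flush; mem=63
  op4 P1: store L0 := 2 → I/M/I on L0; bus (none); mem=63
  op5 P2: load  L0 → I/O/S on L0; bus BusRd; mem=63
  op6 P1: load  L4 → I/E/I on L4; bus BusRd; mem=60
  op7 P2: store L5 := 53 → I/I/M on L5; bus BusRdX; mem=50
  op8 P2: store L0 := 27 → I/I/M on L0; bus BusUpgr Flush; mem=2
  op9 P2: load  L1 → I/I/E on L1; bus BusRd; mem=0
  op10 P2: load  L5 → I/I/M on L5; bus (none); mem=50
  op11 P1: load  L5 → I/S/O on L5; bus BusRd; mem=50
  op12 P2: load  L4 → I/S/S on L4; bus BusRd; mem=60
  op13 P0: load  L0 → S/I/O on L0; bus BusRd; mem=2
  op14 P0: store L0 := 84 → M/I/I on L0; bus BusUpgr Flush; mem=27
  op15 P2: load  L0 → O/I/S on L0; bus BusRd; mem=27
  op16 P0: load  L1 → S/I/S on L1; bus BusRd; mem=0
  op17 P2: load  L0 → O/I/S on L0; bus (none); mem=27
  op18 P0: load  L2 → E/I/I on L2; bus BusRd; mem=60
  op19 P0: load  L2 → E/I/I on L2; bus (none); mem=60
  op20 P0: load  L0 → O/I/S on L0; bus (none); mem=27
  op21 P2: store L5 := 31 → I/I/M on L5; bus BusUpgr; mem=50
  op22 P0: load  L1 → S/I/S on L1; bus (none); mem=0
  op23 P2: load  L5 → I/I/M on L5; bus (none); mem=50
  op24 P2: load  L5 → I/I/M on L5; bus (none); mem=50
  op25 P2: load  L1 → S/I/S on L1; bus (none); mem=0
  op26 P1: load  L0 → O/S/S on L0; bus BusRd; mem=27
  op27 P0: store L3 := 83 → M/I/I on L3; bus BusRdX Flush; mem=31
  op28 P0: store L0 := 43 → M/I/I on L0; bus BusUpgr; mem=27

state = E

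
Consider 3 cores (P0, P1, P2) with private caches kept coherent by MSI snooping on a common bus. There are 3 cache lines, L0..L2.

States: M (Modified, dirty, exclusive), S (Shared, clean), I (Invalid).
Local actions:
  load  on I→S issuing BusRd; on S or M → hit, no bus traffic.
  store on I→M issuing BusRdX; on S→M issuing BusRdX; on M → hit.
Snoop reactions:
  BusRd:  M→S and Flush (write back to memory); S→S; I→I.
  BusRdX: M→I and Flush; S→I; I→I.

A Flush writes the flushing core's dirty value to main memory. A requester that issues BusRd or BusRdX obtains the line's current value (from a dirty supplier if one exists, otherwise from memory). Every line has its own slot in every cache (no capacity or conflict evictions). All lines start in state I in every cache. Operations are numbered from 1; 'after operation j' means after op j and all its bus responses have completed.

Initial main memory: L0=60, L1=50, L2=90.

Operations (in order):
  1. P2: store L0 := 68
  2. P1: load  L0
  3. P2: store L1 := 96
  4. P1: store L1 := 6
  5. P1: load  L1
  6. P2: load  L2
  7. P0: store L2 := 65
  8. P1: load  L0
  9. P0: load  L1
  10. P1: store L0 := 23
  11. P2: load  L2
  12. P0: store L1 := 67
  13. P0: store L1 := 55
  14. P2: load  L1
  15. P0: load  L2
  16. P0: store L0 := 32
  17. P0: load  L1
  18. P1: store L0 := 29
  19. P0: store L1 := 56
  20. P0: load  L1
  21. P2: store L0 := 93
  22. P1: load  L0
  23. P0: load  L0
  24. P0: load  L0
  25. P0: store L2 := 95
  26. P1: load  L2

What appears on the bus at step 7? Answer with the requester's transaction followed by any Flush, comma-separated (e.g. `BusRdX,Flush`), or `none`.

bus = BusRdX

step 1: P2: store L0 := 68  ⟶  IIM  (L0)  txn=BusRdX  M[L0]=60
step 2: P1: load  L0  ⟶  ISS  (L0)  txn=BusRd+Flush  M[L0]=68
step 3: P2: store L1 := 96  ⟶  IIM  (L1)  txn=BusRdX  M[L1]=50
step 4: P1: store L1 := 6  ⟶  IMI  (L1)  txn=BusRdX+Flush  M[L1]=96
step 5: P1: load  L1  ⟶  IMI  (L1)  txn=∅  M[L1]=96
step 6: P2: load  L2  ⟶  IIS  (L2)  txn=BusRd  M[L2]=90
step 7: P0: store L2 := 65  ⟶  MII  (L2)  txn=BusRdX  M[L2]=90
step 8: P1: load  L0  ⟶  ISS  (L0)  txn=∅  M[L0]=68
step 9: P0: load  L1  ⟶  SSI  (L1)  txn=BusRd+Flush  M[L1]=6
step 10: P1: store L0 := 23  ⟶  IMI  (L0)  txn=BusRdX  M[L0]=68
step 11: P2: load  L2  ⟶  SIS  (L2)  txn=BusRd+Flush  M[L2]=65
step 12: P0: store L1 := 67  ⟶  MII  (L1)  txn=BusRdX  M[L1]=6
step 13: P0: store L1 := 55  ⟶  MII  (L1)  txn=∅  M[L1]=6
step 14: P2: load  L1  ⟶  SIS  (L1)  txn=BusRd+Flush  M[L1]=55
step 15: P0: load  L2  ⟶  SIS  (L2)  txn=∅  M[L2]=65
step 16: P0: store L0 := 32  ⟶  MII  (L0)  txn=BusRdX+Flush  M[L0]=23
step 17: P0: load  L1  ⟶  SIS  (L1)  txn=∅  M[L1]=55
step 18: P1: store L0 := 29  ⟶  IMI  (L0)  txn=BusRdX+Flush  M[L0]=32
step 19: P0: store L1 := 56  ⟶  MII  (L1)  txn=BusRdX  M[L1]=55
step 20: P0: load  L1  ⟶  MII  (L1)  txn=∅  M[L1]=55
step 21: P2: store L0 := 93  ⟶  IIM  (L0)  txn=BusRdX+Flush  M[L0]=29
step 22: P1: load  L0  ⟶  ISS  (L0)  txn=BusRd+Flush  M[L0]=93
step 23: P0: load  L0  ⟶  SSS  (L0)  txn=BusRd  M[L0]=93
step 24: P0: load  L0  ⟶  SSS  (L0)  txn=∅  M[L0]=93
step 25: P0: store L2 := 95  ⟶  MII  (L2)  txn=BusRdX  M[L2]=65
step 26: P1: load  L2  ⟶  SSI  (L2)  txn=BusRd+Flush  M[L2]=95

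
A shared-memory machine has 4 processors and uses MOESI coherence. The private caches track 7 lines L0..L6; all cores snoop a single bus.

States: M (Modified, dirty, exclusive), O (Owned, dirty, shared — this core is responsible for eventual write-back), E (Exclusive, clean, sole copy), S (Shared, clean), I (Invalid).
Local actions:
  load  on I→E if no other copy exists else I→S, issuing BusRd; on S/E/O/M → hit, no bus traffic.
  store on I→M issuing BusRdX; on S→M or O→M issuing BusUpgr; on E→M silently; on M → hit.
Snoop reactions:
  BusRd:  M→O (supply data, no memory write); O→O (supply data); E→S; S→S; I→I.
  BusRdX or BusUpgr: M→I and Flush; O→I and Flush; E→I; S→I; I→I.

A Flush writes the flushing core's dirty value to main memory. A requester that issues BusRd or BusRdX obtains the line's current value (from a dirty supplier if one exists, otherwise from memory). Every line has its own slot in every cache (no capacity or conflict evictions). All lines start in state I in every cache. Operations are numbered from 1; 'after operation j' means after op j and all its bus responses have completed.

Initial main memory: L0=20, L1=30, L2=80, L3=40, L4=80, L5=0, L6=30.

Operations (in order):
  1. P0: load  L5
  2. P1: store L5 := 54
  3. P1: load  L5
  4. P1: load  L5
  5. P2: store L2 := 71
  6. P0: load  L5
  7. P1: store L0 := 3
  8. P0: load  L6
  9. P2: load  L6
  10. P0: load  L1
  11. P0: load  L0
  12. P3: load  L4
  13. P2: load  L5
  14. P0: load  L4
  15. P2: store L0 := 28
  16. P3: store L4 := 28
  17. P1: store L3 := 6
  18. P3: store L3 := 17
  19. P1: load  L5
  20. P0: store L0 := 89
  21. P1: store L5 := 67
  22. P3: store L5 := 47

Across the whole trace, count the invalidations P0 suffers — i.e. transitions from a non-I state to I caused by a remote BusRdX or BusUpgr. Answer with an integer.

[1] P0: load  L5 | P0:E(0), P1:I, P2:I, P3:I | bus: BusRd
[2] P1: store L5 := 54 | P0:I, P1:M(54), P2:I, P3:I | bus: BusRdX
[3] P1: load  L5 | P0:I, P1:M(54), P2:I, P3:I | bus: none
[4] P1: load  L5 | P0:I, P1:M(54), P2:I, P3:I | bus: none
[5] P2: store L2 := 71 | P0:I, P1:I, P2:M(71), P3:I | bus: BusRdX
[6] P0: load  L5 | P0:S(54), P1:O(54), P2:I, P3:I | bus: BusRd
[7] P1: store L0 := 3 | P0:I, P1:M(3), P2:I, P3:I | bus: BusRdX
[8] P0: load  L6 | P0:E(30), P1:I, P2:I, P3:I | bus: BusRd
[9] P2: load  L6 | P0:S(30), P1:I, P2:S(30), P3:I | bus: BusRd
[10] P0: load  L1 | P0:E(30), P1:I, P2:I, P3:I | bus: BusRd
[11] P0: load  L0 | P0:S(3), P1:O(3), P2:I, P3:I | bus: BusRd
[12] P3: load  L4 | P0:I, P1:I, P2:I, P3:E(80) | bus: BusRd
[13] P2: load  L5 | P0:S(54), P1:O(54), P2:S(54), P3:I | bus: BusRd
[14] P0: load  L4 | P0:S(80), P1:I, P2:I, P3:S(80) | bus: BusRd
[15] P2: store L0 := 28 | P0:I, P1:I, P2:M(28), P3:I | bus: BusRdX,Flush
[16] P3: store L4 := 28 | P0:I, P1:I, P2:I, P3:M(28) | bus: BusUpgr
[17] P1: store L3 := 6 | P0:I, P1:M(6), P2:I, P3:I | bus: BusRdX
[18] P3: store L3 := 17 | P0:I, P1:I, P2:I, P3:M(17) | bus: BusRdX,Flush
[19] P1: load  L5 | P0:S(54), P1:O(54), P2:S(54), P3:I | bus: none
[20] P0: store L0 := 89 | P0:M(89), P1:I, P2:I, P3:I | bus: BusRdX,Flush
[21] P1: store L5 := 67 | P0:I, P1:M(67), P2:I, P3:I | bus: BusUpgr
[22] P3: store L5 := 47 | P0:I, P1:I, P2:I, P3:M(47) | bus: BusRdX,Flush

invalidations = 4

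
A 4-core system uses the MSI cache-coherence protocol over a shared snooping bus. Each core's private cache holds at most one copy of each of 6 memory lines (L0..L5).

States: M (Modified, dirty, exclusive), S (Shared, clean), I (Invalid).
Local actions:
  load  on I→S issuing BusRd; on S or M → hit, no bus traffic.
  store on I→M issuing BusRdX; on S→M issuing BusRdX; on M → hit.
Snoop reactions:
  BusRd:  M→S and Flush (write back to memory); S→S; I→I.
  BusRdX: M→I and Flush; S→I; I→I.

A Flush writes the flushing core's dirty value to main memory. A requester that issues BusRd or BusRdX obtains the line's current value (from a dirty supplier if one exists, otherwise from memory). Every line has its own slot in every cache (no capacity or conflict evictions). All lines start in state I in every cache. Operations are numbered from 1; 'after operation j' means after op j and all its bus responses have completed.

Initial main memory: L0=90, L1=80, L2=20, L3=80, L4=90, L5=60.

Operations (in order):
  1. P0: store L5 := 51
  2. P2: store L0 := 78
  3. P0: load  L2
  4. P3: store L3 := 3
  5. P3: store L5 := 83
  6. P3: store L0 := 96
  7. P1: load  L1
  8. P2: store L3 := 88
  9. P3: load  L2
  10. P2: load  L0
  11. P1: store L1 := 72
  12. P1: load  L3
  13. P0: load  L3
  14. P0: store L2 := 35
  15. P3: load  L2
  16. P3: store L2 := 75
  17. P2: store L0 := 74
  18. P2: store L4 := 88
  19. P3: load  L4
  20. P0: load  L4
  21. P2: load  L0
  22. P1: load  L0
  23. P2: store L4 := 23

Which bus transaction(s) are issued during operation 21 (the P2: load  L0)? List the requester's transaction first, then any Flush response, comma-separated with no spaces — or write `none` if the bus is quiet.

step 1: P0: store L5 := 51  ⟶  MIII  (L5)  txn=BusRdX  M[L5]=60
step 2: P2: store L0 := 78  ⟶  IIMI  (L0)  txn=BusRdX  M[L0]=90
step 3: P0: load  L2  ⟶  SIII  (L2)  txn=BusRd  M[L2]=20
step 4: P3: store L3 := 3  ⟶  IIIM  (L3)  txn=BusRdX  M[L3]=80
step 5: P3: store L5 := 83  ⟶  IIIM  (L5)  txn=BusRdX+Flush  M[L5]=51
step 6: P3: store L0 := 96  ⟶  IIIM  (L0)  txn=BusRdX+Flush  M[L0]=78
step 7: P1: load  L1  ⟶  ISII  (L1)  txn=BusRd  M[L1]=80
step 8: P2: store L3 := 88  ⟶  IIMI  (L3)  txn=BusRdX+Flush  M[L3]=3
step 9: P3: load  L2  ⟶  SIIS  (L2)  txn=BusRd  M[L2]=20
step 10: P2: load  L0  ⟶  IISS  (L0)  txn=BusRd+Flush  M[L0]=96
step 11: P1: store L1 := 72  ⟶  IMII  (L1)  txn=BusRdX  M[L1]=80
step 12: P1: load  L3  ⟶  ISSI  (L3)  txn=BusRd+Flush  M[L3]=88
step 13: P0: load  L3  ⟶  SSSI  (L3)  txn=BusRd  M[L3]=88
step 14: P0: store L2 := 35  ⟶  MIII  (L2)  txn=BusRdX  M[L2]=20
step 15: P3: load  L2  ⟶  SIIS  (L2)  txn=BusRd+Flush  M[L2]=35
step 16: P3: store L2 := 75  ⟶  IIIM  (L2)  txn=BusRdX  M[L2]=35
step 17: P2: store L0 := 74  ⟶  IIMI  (L0)  txn=BusRdX  M[L0]=96
step 18: P2: store L4 := 88  ⟶  IIMI  (L4)  txn=BusRdX  M[L4]=90
step 19: P3: load  L4  ⟶  IISS  (L4)  txn=BusRd+Flush  M[L4]=88
step 20: P0: load  L4  ⟶  SISS  (L4)  txn=BusRd  M[L4]=88
step 21: P2: load  L0  ⟶  IIMI  (L0)  txn=∅  M[L0]=96
step 22: P1: load  L0  ⟶  ISSI  (L0)  txn=BusRd+Flush  M[L0]=74
step 23: P2: store L4 := 23  ⟶  IIMI  (L4)  txn=BusRdX  M[L4]=88

bus = none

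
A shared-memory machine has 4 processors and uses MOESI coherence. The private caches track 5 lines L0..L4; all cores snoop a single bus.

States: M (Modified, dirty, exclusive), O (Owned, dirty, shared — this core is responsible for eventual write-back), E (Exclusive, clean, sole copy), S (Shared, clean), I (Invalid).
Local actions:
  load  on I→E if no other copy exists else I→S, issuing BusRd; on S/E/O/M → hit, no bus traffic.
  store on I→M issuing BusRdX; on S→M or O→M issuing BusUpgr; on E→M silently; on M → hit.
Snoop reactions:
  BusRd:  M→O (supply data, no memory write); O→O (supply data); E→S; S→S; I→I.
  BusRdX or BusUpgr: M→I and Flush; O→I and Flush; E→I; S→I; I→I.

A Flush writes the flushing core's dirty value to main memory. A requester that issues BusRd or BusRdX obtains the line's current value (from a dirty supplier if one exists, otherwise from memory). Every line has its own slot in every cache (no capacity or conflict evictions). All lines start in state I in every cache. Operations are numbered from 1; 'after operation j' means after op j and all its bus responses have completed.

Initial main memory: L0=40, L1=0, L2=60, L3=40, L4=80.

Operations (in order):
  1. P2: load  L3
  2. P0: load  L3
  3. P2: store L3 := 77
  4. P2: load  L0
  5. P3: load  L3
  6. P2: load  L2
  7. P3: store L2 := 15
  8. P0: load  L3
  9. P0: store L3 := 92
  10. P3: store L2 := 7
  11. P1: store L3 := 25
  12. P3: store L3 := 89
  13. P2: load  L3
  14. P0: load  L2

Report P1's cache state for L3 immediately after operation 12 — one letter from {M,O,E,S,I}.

state = I

1. P2: load  L3  bus=[BusRd]  L3: P0=I P1=I P2=E P3=I  mem[L3]=40
2. P0: load  L3  bus=[BusRd]  L3: P0=S P1=I P2=S P3=I  mem[L3]=40
3. P2: store L3 := 77  bus=[BusUpgr]  L3: P0=I P1=I P2=M P3=I  mem[L3]=40
4. P2: load  L0  bus=[BusRd]  L0: P0=I P1=I P2=E P3=I  mem[L0]=40
5. P3: load  L3  bus=[BusRd]  L3: P0=I P1=I P2=O P3=S  mem[L3]=40
6. P2: load  L2  bus=[BusRd]  L2: P0=I P1=I P2=E P3=I  mem[L2]=60
7. P3: store L2 := 15  bus=[BusRdX]  L2: P0=I P1=I P2=I P3=M  mem[L2]=60
8. P0: load  L3  bus=[BusRd]  L3: P0=S P1=I P2=O P3=S  mem[L3]=40
9. P0: store L3 := 92  bus=[BusUpgr,Flush]  L3: P0=M P1=I P2=I P3=I  mem[L3]=77
10. P3: store L2 := 7  bus=[-]  L2: P0=I P1=I P2=I P3=M  mem[L2]=60
11. P1: store L3 := 25  bus=[BusRdX,Flush]  L3: P0=I P1=M P2=I P3=I  mem[L3]=92
12. P3: store L3 := 89  bus=[BusRdX,Flush]  L3: P0=I P1=I P2=I P3=M  mem[L3]=25
13. P2: load  L3  bus=[BusRd]  L3: P0=I P1=I P2=S P3=O  mem[L3]=25
14. P0: load  L2  bus=[BusRd]  L2: P0=S P1=I P2=I P3=O  mem[L2]=60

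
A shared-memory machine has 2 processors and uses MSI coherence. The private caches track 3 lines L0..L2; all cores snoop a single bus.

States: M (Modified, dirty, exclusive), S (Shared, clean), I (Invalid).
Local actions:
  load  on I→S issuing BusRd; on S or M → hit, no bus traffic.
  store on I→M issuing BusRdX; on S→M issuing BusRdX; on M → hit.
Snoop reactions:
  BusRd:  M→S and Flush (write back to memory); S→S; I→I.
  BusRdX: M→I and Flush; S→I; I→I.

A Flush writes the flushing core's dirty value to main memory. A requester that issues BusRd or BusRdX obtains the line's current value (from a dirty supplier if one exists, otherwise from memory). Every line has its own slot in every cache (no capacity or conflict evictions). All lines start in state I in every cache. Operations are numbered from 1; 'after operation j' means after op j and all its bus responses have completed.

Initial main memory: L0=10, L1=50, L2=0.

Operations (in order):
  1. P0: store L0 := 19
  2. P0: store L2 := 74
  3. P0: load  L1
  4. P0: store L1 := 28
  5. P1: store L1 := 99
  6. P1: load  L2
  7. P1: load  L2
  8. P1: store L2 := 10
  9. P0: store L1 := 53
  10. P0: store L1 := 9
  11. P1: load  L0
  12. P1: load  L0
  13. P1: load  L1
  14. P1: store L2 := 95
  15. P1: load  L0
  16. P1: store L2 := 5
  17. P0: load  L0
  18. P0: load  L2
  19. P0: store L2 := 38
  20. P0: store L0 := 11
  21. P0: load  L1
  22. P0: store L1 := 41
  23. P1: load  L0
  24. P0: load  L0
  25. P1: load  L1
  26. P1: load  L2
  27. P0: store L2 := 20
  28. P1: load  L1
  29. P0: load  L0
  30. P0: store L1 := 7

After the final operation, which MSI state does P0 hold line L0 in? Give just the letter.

state = S

[1] P0: store L0 := 19 | P0:M(19), P1:I | bus: BusRdX
[2] P0: store L2 := 74 | P0:M(74), P1:I | bus: BusRdX
[3] P0: load  L1 | P0:S(50), P1:I | bus: BusRd
[4] P0: store L1 := 28 | P0:M(28), P1:I | bus: BusRdX
[5] P1: store L1 := 99 | P0:I, P1:M(99) | bus: BusRdX,Flush
[6] P1: load  L2 | P0:S(74), P1:S(74) | bus: BusRd,Flush
[7] P1: load  L2 | P0:S(74), P1:S(74) | bus: none
[8] P1: store L2 := 10 | P0:I, P1:M(10) | bus: BusRdX
[9] P0: store L1 := 53 | P0:M(53), P1:I | bus: BusRdX,Flush
[10] P0: store L1 := 9 | P0:M(9), P1:I | bus: none
[11] P1: load  L0 | P0:S(19), P1:S(19) | bus: BusRd,Flush
[12] P1: load  L0 | P0:S(19), P1:S(19) | bus: none
[13] P1: load  L1 | P0:S(9), P1:S(9) | bus: BusRd,Flush
[14] P1: store L2 := 95 | P0:I, P1:M(95) | bus: none
[15] P1: load  L0 | P0:S(19), P1:S(19) | bus: none
[16] P1: store L2 := 5 | P0:I, P1:M(5) | bus: none
[17] P0: load  L0 | P0:S(19), P1:S(19) | bus: none
[18] P0: load  L2 | P0:S(5), P1:S(5) | bus: BusRd,Flush
[19] P0: store L2 := 38 | P0:M(38), P1:I | bus: BusRdX
[20] P0: store L0 := 11 | P0:M(11), P1:I | bus: BusRdX
[21] P0: load  L1 | P0:S(9), P1:S(9) | bus: none
[22] P0: store L1 := 41 | P0:M(41), P1:I | bus: BusRdX
[23] P1: load  L0 | P0:S(11), P1:S(11) | bus: BusRd,Flush
[24] P0: load  L0 | P0:S(11), P1:S(11) | bus: none
[25] P1: load  L1 | P0:S(41), P1:S(41) | bus: BusRd,Flush
[26] P1: load  L2 | P0:S(38), P1:S(38) | bus: BusRd,Flush
[27] P0: store L2 := 20 | P0:M(20), P1:I | bus: BusRdX
[28] P1: load  L1 | P0:S(41), P1:S(41) | bus: none
[29] P0: load  L0 | P0:S(11), P1:S(11) | bus: none
[30] P0: store L1 := 7 | P0:M(7), P1:I | bus: BusRdX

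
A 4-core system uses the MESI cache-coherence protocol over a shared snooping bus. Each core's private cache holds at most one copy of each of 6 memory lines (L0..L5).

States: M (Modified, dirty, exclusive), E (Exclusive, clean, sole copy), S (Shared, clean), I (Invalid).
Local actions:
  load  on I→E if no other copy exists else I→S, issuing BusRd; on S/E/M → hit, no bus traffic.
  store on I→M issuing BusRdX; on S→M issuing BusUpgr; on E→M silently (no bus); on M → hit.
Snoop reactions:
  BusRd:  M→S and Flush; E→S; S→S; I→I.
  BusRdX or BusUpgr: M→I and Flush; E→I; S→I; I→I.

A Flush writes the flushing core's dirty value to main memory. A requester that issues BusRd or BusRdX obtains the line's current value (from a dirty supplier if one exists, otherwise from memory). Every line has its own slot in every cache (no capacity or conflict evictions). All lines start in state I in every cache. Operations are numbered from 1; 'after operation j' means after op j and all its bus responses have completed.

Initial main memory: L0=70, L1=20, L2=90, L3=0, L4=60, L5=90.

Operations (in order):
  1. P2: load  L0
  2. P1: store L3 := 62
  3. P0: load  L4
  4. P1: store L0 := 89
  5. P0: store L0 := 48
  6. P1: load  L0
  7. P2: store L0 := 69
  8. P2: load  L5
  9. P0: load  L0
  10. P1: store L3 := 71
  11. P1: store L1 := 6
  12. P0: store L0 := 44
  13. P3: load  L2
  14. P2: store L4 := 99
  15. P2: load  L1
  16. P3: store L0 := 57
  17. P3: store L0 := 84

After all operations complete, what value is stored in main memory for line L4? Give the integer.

step 1: P2: load  L0  ⟶  IIEI  (L0)  txn=BusRd  M[L0]=70
step 2: P1: store L3 := 62  ⟶  IMII  (L3)  txn=BusRdX  M[L3]=0
step 3: P0: load  L4  ⟶  EIII  (L4)  txn=BusRd  M[L4]=60
step 4: P1: store L0 := 89  ⟶  IMII  (L0)  txn=BusRdX  M[L0]=70
step 5: P0: store L0 := 48  ⟶  MIII  (L0)  txn=BusRdX+Flush  M[L0]=89
step 6: P1: load  L0  ⟶  SSII  (L0)  txn=BusRd+Flush  M[L0]=48
step 7: P2: store L0 := 69  ⟶  IIMI  (L0)  txn=BusRdX  M[L0]=48
step 8: P2: load  L5  ⟶  IIEI  (L5)  txn=BusRd  M[L5]=90
step 9: P0: load  L0  ⟶  SISI  (L0)  txn=BusRd+Flush  M[L0]=69
step 10: P1: store L3 := 71  ⟶  IMII  (L3)  txn=∅  M[L3]=0
step 11: P1: store L1 := 6  ⟶  IMII  (L1)  txn=BusRdX  M[L1]=20
step 12: P0: store L0 := 44  ⟶  MIII  (L0)  txn=BusUpgr  M[L0]=69
step 13: P3: load  L2  ⟶  IIIE  (L2)  txn=BusRd  M[L2]=90
step 14: P2: store L4 := 99  ⟶  IIMI  (L4)  txn=BusRdX  M[L4]=60
step 15: P2: load  L1  ⟶  ISSI  (L1)  txn=BusRd+Flush  M[L1]=6
step 16: P3: store L0 := 57  ⟶  IIIM  (L0)  txn=BusRdX+Flush  M[L0]=44
step 17: P3: store L0 := 84  ⟶  IIIM  (L0)  txn=∅  M[L0]=44

memory[L4] = 60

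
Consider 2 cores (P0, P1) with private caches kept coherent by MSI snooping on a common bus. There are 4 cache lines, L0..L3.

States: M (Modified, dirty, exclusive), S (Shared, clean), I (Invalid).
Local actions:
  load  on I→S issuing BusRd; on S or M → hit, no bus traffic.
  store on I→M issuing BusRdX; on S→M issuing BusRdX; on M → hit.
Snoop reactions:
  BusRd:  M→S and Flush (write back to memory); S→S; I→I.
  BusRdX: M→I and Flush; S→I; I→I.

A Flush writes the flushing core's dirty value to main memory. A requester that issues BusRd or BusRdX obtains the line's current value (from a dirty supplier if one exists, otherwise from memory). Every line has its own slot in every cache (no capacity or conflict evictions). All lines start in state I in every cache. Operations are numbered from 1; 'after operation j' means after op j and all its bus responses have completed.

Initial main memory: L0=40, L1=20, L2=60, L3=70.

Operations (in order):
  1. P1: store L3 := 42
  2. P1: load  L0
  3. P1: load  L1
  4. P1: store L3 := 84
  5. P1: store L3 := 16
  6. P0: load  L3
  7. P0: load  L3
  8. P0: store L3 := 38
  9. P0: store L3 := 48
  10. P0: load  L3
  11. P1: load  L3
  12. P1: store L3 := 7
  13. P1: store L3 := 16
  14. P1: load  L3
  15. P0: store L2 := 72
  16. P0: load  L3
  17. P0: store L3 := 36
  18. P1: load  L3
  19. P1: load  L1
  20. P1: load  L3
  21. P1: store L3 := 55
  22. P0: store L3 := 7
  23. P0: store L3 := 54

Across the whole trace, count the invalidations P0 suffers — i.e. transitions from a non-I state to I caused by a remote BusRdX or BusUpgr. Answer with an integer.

  op1 P1: store L3 := 42 → I/M on L3; bus BusRdX; mem=70
  op2 P1: load  L0 → I/S on L0; bus BusRd; mem=40
  op3 P1: load  L1 → I/S on L1; bus BusRd; mem=20
  op4 P1: store L3 := 84 → I/M on L3; bus (none); mem=70
  op5 P1: store L3 := 16 → I/M on L3; bus (none); mem=70
  op6 P0: load  L3 → S/S on L3; bus BusRd Flush; mem=16
  op7 P0: load  L3 → S/S on L3; bus (none); mem=16
  op8 P0: store L3 := 38 → M/I on L3; bus BusRdX; mem=16
  op9 P0: store L3 := 48 → M/I on L3; bus (none); mem=16
  op10 P0: load  L3 → M/I on L3; bus (none); mem=16
  op11 P1: load  L3 → S/S on L3; bus BusRd Flush; mem=48
  op12 P1: store L3 := 7 → I/M on L3; bus BusRdX; mem=48
  op13 P1: store L3 := 16 → I/M on L3; bus (none); mem=48
  op14 P1: load  L3 → I/M on L3; bus (none); mem=48
  op15 P0: store L2 := 72 → M/I on L2; bus BusRdX; mem=60
  op16 P0: load  L3 → S/S on L3; bus BusRd Flush; mem=16
  op17 P0: store L3 := 36 → M/I on L3; bus BusRdX; mem=16
  op18 P1: load  L3 → S/S on L3; bus BusRd Flush; mem=36
  op19 P1: load  L1 → I/S on L1; bus (none); mem=20
  op20 P1: load  L3 → S/S on L3; bus (none); mem=36
  op21 P1: store L3 := 55 → I/M on L3; bus BusRdX; mem=36
  op22 P0: store L3 := 7 → M/I on L3; bus BusRdX Flush; mem=55
  op23 P0: store L3 := 54 → M/I on L3; bus (none); mem=55

invalidations = 2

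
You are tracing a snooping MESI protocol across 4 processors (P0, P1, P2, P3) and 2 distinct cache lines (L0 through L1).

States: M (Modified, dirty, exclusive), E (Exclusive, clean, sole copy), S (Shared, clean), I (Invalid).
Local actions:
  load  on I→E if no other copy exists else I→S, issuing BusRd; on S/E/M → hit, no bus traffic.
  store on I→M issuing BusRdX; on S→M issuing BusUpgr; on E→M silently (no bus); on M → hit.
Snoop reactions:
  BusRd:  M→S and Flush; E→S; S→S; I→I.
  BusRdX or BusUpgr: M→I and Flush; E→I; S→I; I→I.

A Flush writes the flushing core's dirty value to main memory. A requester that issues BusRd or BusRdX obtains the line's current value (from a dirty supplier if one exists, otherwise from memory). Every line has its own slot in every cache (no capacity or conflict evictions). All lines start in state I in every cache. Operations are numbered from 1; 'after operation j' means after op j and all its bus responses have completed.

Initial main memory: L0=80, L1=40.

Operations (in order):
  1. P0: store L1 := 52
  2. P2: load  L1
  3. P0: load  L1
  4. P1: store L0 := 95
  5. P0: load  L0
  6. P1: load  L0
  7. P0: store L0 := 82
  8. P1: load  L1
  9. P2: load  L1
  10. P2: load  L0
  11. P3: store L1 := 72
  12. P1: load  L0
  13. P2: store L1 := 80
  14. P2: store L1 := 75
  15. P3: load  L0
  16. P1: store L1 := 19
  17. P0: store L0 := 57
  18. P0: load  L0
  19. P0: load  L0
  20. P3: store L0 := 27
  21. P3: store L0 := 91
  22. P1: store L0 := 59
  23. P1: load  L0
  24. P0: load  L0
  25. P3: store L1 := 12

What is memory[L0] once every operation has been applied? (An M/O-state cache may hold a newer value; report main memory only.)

step 1: P0: store L1 := 52  ⟶  MIII  (L1)  txn=BusRdX  M[L1]=40
step 2: P2: load  L1  ⟶  SISI  (L1)  txn=BusRd+Flush  M[L1]=52
step 3: P0: load  L1  ⟶  SISI  (L1)  txn=∅  M[L1]=52
step 4: P1: store L0 := 95  ⟶  IMII  (L0)  txn=BusRdX  M[L0]=80
step 5: P0: load  L0  ⟶  SSII  (L0)  txn=BusRd+Flush  M[L0]=95
step 6: P1: load  L0  ⟶  SSII  (L0)  txn=∅  M[L0]=95
step 7: P0: store L0 := 82  ⟶  MIII  (L0)  txn=BusUpgr  M[L0]=95
step 8: P1: load  L1  ⟶  SSSI  (L1)  txn=BusRd  M[L1]=52
step 9: P2: load  L1  ⟶  SSSI  (L1)  txn=∅  M[L1]=52
step 10: P2: load  L0  ⟶  SISI  (L0)  txn=BusRd+Flush  M[L0]=82
step 11: P3: store L1 := 72  ⟶  IIIM  (L1)  txn=BusRdX  M[L1]=52
step 12: P1: load  L0  ⟶  SSSI  (L0)  txn=BusRd  M[L0]=82
step 13: P2: store L1 := 80  ⟶  IIMI  (L1)  txn=BusRdX+Flush  M[L1]=72
step 14: P2: store L1 := 75  ⟶  IIMI  (L1)  txn=∅  M[L1]=72
step 15: P3: load  L0  ⟶  SSSS  (L0)  txn=BusRd  M[L0]=82
step 16: P1: store L1 := 19  ⟶  IMII  (L1)  txn=BusRdX+Flush  M[L1]=75
step 17: P0: store L0 := 57  ⟶  MIII  (L0)  txn=BusUpgr  M[L0]=82
step 18: P0: load  L0  ⟶  MIII  (L0)  txn=∅  M[L0]=82
step 19: P0: load  L0  ⟶  MIII  (L0)  txn=∅  M[L0]=82
step 20: P3: store L0 := 27  ⟶  IIIM  (L0)  txn=BusRdX+Flush  M[L0]=57
step 21: P3: store L0 := 91  ⟶  IIIM  (L0)  txn=∅  M[L0]=57
step 22: P1: store L0 := 59  ⟶  IMII  (L0)  txn=BusRdX+Flush  M[L0]=91
step 23: P1: load  L0  ⟶  IMII  (L0)  txn=∅  M[L0]=91
step 24: P0: load  L0  ⟶  SSII  (L0)  txn=BusRd+Flush  M[L0]=59
step 25: P3: store L1 := 12  ⟶  IIIM  (L1)  txn=BusRdX+Flush  M[L1]=19

memory[L0] = 59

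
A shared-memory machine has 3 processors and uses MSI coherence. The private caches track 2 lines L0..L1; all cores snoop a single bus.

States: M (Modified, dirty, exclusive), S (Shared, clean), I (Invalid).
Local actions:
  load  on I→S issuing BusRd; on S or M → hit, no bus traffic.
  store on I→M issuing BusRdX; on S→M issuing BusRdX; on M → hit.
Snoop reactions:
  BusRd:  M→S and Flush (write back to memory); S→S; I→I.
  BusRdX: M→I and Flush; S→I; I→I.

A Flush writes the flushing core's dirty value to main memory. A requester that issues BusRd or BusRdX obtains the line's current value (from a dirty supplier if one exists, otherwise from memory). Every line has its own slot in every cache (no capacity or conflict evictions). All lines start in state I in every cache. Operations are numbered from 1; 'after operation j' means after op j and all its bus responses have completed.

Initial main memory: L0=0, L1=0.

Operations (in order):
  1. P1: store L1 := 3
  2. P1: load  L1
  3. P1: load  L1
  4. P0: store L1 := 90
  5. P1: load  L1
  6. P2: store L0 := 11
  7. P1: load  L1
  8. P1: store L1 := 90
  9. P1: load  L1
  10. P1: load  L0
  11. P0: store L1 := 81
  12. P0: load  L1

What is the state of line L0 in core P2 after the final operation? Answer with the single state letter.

state = S

  op1 P1: store L1 := 3 → I/M/I on L1; bus BusRdX; mem=0
  op2 P1: load  L1 → I/M/I on L1; bus (none); mem=0
  op3 P1: load  L1 → I/M/I on L1; bus (none); mem=0
  op4 P0: store L1 := 90 → M/I/I on L1; bus BusRdX Flush; mem=3
  op5 P1: load  L1 → S/S/I on L1; bus BusRd Flush; mem=90
  op6 P2: store L0 := 11 → I/I/M on L0; bus BusRdX; mem=0
  op7 P1: load  L1 → S/S/I on L1; bus (none); mem=90
  op8 P1: store L1 := 90 → I/M/I on L1; bus BusRdX; mem=90
  op9 P1: load  L1 → I/M/I on L1; bus (none); mem=90
  op10 P1: load  L0 → I/S/S on L0; bus BusRd Flush; mem=11
  op11 P0: store L1 := 81 → M/I/I on L1; bus BusRdX Flush; mem=90
  op12 P0: load  L1 → M/I/I on L1; bus (none); mem=90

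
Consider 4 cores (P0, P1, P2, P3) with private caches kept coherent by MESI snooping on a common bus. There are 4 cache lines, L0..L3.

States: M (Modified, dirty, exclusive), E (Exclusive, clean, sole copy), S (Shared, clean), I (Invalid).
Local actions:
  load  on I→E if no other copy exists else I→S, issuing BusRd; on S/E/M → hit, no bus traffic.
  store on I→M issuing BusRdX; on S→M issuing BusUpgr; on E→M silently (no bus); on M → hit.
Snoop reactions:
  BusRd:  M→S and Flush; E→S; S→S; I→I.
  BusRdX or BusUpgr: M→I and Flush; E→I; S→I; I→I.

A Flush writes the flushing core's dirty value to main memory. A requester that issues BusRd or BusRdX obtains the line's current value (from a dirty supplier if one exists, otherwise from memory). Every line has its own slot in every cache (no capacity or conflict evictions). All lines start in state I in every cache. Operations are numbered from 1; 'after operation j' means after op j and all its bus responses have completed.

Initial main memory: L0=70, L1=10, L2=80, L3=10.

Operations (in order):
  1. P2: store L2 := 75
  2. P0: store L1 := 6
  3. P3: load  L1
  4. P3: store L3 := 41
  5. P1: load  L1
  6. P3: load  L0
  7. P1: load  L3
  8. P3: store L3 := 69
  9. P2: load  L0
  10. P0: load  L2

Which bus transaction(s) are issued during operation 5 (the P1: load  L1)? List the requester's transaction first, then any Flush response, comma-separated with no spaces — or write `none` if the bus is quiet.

bus = BusRd

[1] P2: store L2 := 75 | P0:I, P1:I, P2:M(75), P3:I | bus: BusRdX
[2] P0: store L1 := 6 | P0:M(6), P1:I, P2:I, P3:I | bus: BusRdX
[3] P3: load  L1 | P0:S(6), P1:I, P2:I, P3:S(6) | bus: BusRd,Flush
[4] P3: store L3 := 41 | P0:I, P1:I, P2:I, P3:M(41) | bus: BusRdX
[5] P1: load  L1 | P0:S(6), P1:S(6), P2:I, P3:S(6) | bus: BusRd
[6] P3: load  L0 | P0:I, P1:I, P2:I, P3:E(70) | bus: BusRd
[7] P1: load  L3 | P0:I, P1:S(41), P2:I, P3:S(41) | bus: BusRd,Flush
[8] P3: store L3 := 69 | P0:I, P1:I, P2:I, P3:M(69) | bus: BusUpgr
[9] P2: load  L0 | P0:I, P1:I, P2:S(70), P3:S(70) | bus: BusRd
[10] P0: load  L2 | P0:S(75), P1:I, P2:S(75), P3:I | bus: BusRd,Flush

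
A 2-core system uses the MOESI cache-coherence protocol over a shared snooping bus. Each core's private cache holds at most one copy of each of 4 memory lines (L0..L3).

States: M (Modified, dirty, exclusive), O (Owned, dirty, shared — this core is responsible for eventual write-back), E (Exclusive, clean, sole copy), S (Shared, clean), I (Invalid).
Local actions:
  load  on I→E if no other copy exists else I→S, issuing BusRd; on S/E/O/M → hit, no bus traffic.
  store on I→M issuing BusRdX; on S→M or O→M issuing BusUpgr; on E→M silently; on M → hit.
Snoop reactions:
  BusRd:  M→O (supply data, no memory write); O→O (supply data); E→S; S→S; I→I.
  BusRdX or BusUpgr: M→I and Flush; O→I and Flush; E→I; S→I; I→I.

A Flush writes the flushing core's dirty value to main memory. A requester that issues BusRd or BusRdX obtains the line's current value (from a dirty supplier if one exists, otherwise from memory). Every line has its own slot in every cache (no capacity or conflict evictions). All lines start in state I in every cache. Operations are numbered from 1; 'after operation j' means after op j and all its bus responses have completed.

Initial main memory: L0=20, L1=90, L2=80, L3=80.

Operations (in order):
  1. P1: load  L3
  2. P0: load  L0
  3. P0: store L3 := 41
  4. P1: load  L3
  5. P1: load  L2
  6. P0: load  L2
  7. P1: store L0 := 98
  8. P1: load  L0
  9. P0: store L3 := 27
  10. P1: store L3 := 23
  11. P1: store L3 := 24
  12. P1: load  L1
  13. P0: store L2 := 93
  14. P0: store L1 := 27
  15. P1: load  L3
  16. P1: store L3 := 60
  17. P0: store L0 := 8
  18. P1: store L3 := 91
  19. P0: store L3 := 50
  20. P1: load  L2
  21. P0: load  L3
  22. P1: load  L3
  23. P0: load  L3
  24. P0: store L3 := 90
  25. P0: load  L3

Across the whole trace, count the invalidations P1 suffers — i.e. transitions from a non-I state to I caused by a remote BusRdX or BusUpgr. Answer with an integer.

invalidations = 7

  op1 P1: load  L3 → I/E on L3; bus BusRd; mem=80
  op2 P0: load  L0 → E/I on L0; bus BusRd; mem=20
  op3 P0: store L3 := 41 → M/I on L3; bus BusRdX; mem=80
  op4 P1: load  L3 → O/S on L3; bus BusRd; mem=80
  op5 P1: load  L2 → I/E on L2; bus BusRd; mem=80
  op6 P0: load  L2 → S/S on L2; bus BusRd; mem=80
  op7 P1: store L0 := 98 → I/M on L0; bus BusRdX; mem=20
  op8 P1: load  L0 → I/M on L0; bus (none); mem=20
  op9 P0: store L3 := 27 → M/I on L3; bus BusUpgr; mem=80
  op10 P1: store L3 := 23 → I/M on L3; bus BusRdX Flush; mem=27
  op11 P1: store L3 := 24 → I/M on L3; bus (none); mem=27
  op12 P1: load  L1 → I/E on L1; bus BusRd; mem=90
  op13 P0: store L2 := 93 → M/I on L2; bus BusUpgr; mem=80
  op14 P0: store L1 := 27 → M/I on L1; bus BusRdX; mem=90
  op15 P1: load  L3 → I/M on L3; bus (none); mem=27
  op16 P1: store L3 := 60 → I/M on L3; bus (none); mem=27
  op17 P0: store L0 := 8 → M/I on L0; bus BusRdX Flush; mem=98
  op18 P1: store L3 := 91 → I/M on L3; bus (none); mem=27
  op19 P0: store L3 := 50 → M/I on L3; bus BusRdX Flush; mem=91
  op20 P1: load  L2 → O/S on L2; bus BusRd; mem=80
  op21 P0: load  L3 → M/I on L3; bus (none); mem=91
  op22 P1: load  L3 → O/S on L3; bus BusRd; mem=91
  op23 P0: load  L3 → O/S on L3; bus (none); mem=91
  op24 P0: store L3 := 90 → M/I on L3; bus BusUpgr; mem=91
  op25 P0: load  L3 → M/I on L3; bus (none); mem=91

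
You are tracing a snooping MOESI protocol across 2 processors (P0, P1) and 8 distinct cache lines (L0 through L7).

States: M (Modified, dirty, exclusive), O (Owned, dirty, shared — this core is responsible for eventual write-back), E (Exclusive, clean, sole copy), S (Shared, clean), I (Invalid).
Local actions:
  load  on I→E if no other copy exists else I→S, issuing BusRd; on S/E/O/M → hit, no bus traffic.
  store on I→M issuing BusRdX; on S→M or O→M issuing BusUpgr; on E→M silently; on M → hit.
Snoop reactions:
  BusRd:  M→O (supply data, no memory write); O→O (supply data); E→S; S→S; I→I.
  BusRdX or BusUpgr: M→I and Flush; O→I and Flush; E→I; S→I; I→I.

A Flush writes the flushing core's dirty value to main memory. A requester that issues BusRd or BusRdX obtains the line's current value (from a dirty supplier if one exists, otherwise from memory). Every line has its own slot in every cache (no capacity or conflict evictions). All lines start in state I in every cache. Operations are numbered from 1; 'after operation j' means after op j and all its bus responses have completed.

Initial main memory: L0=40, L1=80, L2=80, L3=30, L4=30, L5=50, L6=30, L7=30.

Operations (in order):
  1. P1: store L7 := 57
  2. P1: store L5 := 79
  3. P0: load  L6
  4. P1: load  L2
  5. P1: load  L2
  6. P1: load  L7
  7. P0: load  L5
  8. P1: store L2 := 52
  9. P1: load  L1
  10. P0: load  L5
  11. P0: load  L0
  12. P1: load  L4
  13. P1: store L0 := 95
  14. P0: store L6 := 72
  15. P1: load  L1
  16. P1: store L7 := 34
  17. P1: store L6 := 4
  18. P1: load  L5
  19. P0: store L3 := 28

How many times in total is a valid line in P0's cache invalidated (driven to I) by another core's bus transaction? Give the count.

1. P1: store L7 := 57  bus=[BusRdX]  L7: P0=I P1=M  mem[L7]=30
2. P1: store L5 := 79  bus=[BusRdX]  L5: P0=I P1=M  mem[L5]=50
3. P0: load  L6  bus=[BusRd]  L6: P0=E P1=I  mem[L6]=30
4. P1: load  L2  bus=[BusRd]  L2: P0=I P1=E  mem[L2]=80
5. P1: load  L2  bus=[-]  L2: P0=I P1=E  mem[L2]=80
6. P1: load  L7  bus=[-]  L7: P0=I P1=M  mem[L7]=30
7. P0: load  L5  bus=[BusRd]  L5: P0=S P1=O  mem[L5]=50
8. P1: store L2 := 52  bus=[-]  L2: P0=I P1=M  mem[L2]=80
9. P1: load  L1  bus=[BusRd]  L1: P0=I P1=E  mem[L1]=80
10. P0: load  L5  bus=[-]  L5: P0=S P1=O  mem[L5]=50
11. P0: load  L0  bus=[BusRd]  L0: P0=E P1=I  mem[L0]=40
12. P1: load  L4  bus=[BusRd]  L4: P0=I P1=E  mem[L4]=30
13. P1: store L0 := 95  bus=[BusRdX]  L0: P0=I P1=M  mem[L0]=40
14. P0: store L6 := 72  bus=[-]  L6: P0=M P1=I  mem[L6]=30
15. P1: load  L1  bus=[-]  L1: P0=I P1=E  mem[L1]=80
16. P1: store L7 := 34  bus=[-]  L7: P0=I P1=M  mem[L7]=30
17. P1: store L6 := 4  bus=[BusRdX,Flush]  L6: P0=I P1=M  mem[L6]=72
18. P1: load  L5  bus=[-]  L5: P0=S P1=O  mem[L5]=50
19. P0: store L3 := 28  bus=[BusRdX]  L3: P0=M P1=I  mem[L3]=30

invalidations = 2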